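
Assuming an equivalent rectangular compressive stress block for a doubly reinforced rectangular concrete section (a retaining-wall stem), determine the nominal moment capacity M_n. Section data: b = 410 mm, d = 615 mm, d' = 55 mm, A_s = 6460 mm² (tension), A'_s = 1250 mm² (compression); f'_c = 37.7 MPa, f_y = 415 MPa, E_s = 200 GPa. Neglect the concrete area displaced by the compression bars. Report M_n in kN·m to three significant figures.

Assume both tension and compression steel yield.
Net tension couple steel: A_s − A'_s = 5210 mm².
a = (A_s − A'_s) f_y / (0.85 f'_c b) = 2162150/(0.85 × 37.7 × 410) = 164.57 mm.
c = a/β₁ = 164.57/0.781 = 210.72 mm; ε'_s = 0.003(c − d')/c = 0.0022 ≥ f_y/E_s = 0.0021, so compression steel does yield.
M_n = (A_s − A'_s) f_y (d − a/2) + A'_s f_y (d − d') = [2162150 × (615 − 82.285) + 518750 × (615 − 55)] × 10⁻⁶ = 1151.81 + 290.50 = 1442.31 kN·m.

M_n ≈ 1440 kN·m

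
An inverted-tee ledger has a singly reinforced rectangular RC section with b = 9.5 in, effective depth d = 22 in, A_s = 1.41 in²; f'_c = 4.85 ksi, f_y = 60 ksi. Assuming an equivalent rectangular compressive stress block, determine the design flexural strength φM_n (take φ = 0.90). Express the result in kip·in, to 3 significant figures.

T = A_s f_y = 1.41 × 60 = 84.6 kips.
a = T/(0.85 f'_c b) = 84.6/(0.85 × 4.85 × 9.5) = 2.160 in.
M_n = T(d − a/2) = 84.6 × (22 − 1.08) = 1769.8 kip·in.
φM_n = 0.90 × 1769.8 = 1592.8 kip·in.

φM_n ≈ 1590 kip·in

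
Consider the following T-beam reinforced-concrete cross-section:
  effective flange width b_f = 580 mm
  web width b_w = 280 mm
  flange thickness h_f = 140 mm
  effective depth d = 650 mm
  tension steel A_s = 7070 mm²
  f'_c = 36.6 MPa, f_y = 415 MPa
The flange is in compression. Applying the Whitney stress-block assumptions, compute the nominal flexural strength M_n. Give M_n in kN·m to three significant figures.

M_n ≈ 1660 kN·m

Tension: T = A_s f_y = 7070 × 415 = 2934050 N.
Try a within the flange: a = T/(0.85 f'_c b_f) = 2934050/(0.85 × 36.6 × 580) = 162.61 mm.
a = 162.61 > h_f = 140 mm: the block extends into the web. Split into flange-overhang and web parts.
C_f = 0.85 f'_c (b_f − b_w) h_f = 0.85 × 36.6 × (580 − 280) × 140 = 1306620 N.
Remaining web compression depth: a_w = (T − C_f)/(0.85 f'_c b_w) = (2934050 − 1306620)/(0.85 × 36.6 × 280) = 186.83 mm.
M_n = C_f(d − h_f/2) + (T − C_f)(d − a_w/2) = 1306620 × (650 − 70) + 1627430 × (650 − 93.415) = 757.84 + 905.80 = 1663.64 × 10⁶ N·mm.
M_n = 1663.64 kN·m.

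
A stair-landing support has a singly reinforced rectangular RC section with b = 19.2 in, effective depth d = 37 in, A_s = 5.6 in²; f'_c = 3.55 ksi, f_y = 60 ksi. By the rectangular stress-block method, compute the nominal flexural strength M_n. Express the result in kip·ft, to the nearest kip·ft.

T = A_s f_y = 5.6 × 60 = 336 kips.
a = T/(0.85 f'_c b) = 336/(0.85 × 3.55 × 19.2) = 5.800 in.
M_n = T(d − a/2) = 336 × (37 − 2.9) = 11457.6 kip·in = 11457.6/12 = 954.80 kip·ft.

M_n ≈ 955 kip·ft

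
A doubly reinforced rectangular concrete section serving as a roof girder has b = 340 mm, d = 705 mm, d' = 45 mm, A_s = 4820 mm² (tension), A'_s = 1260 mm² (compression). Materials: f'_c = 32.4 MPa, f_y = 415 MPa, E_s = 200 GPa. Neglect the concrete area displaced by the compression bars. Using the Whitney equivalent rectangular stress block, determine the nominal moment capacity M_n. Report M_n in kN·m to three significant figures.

Assume both tension and compression steel yield.
Net tension couple steel: A_s − A'_s = 3560 mm².
a = (A_s − A'_s) f_y / (0.85 f'_c b) = 1477400/(0.85 × 32.4 × 340) = 157.78 mm.
c = a/β₁ = 157.78/0.819 = 192.65 mm; ε'_s = 0.003(c − d')/c = 0.0023 ≥ f_y/E_s = 0.0021, so compression steel does yield.
M_n = (A_s − A'_s) f_y (d − a/2) + A'_s f_y (d − d') = [1477400 × (705 − 78.89) + 522900 × (705 − 45)] × 10⁻⁶ = 925.01 + 345.11 = 1270.12 kN·m.

M_n ≈ 1270 kN·m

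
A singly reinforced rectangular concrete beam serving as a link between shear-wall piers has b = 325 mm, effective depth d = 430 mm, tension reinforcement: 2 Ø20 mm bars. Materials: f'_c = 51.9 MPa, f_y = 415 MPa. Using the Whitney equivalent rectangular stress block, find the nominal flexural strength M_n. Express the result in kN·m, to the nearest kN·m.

A_s = 2 × 314 = 628 mm².
T = A_s f_y = 628 × 415 = 260620 N = 260.62 kN.
From C = T: a = T/(0.85 f'_c b) = 260620/(0.85 × 51.9 × 325) = 18.18 mm.
M_n = T(d − a/2) = 260.62 kN × (430 − 9.09) mm = 109.70 kN·m.

M_n ≈ 110 kN·m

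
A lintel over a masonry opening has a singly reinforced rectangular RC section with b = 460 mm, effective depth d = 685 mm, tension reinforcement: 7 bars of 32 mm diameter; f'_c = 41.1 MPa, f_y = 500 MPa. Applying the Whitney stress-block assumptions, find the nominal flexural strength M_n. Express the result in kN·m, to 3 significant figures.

A_s = 7 × 804 = 5628 mm².
T = A_s f_y = 5628 × 500 = 2814000 N = 2814 kN.
From C = T: a = T/(0.85 f'_c b) = 2814000/(0.85 × 41.1 × 460) = 175.11 mm.
M_n = T(d − a/2) = 2814 kN × (685 − 87.555) mm = 1681.21 kN·m.

M_n ≈ 1680 kN·m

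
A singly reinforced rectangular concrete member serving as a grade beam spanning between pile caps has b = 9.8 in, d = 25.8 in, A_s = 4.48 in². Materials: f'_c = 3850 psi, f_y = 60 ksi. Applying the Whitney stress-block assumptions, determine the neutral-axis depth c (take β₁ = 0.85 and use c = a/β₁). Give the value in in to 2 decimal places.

c ≈ 9.86 in

T = A_s f_y = 4.48 × 60 = 268.8 kips.
a = T/(0.85 f'_c b) = 268.8/(0.85 × 3.85 × 9.8) = 8.3815 in.
With β₁ = 0.85, c = a/β₁ = 8.3815/0.85 = 9.86 in.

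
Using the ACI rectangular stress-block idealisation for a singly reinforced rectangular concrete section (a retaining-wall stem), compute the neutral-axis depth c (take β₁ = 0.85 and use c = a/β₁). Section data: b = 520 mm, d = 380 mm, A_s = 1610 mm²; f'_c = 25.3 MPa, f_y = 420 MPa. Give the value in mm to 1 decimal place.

T = A_s f_y = 1610 × 420 = 676200 N = 676.2 kN.
Setting C = 0.85 f'_c a b equal to T: a = 676200/(0.85 × 25.3 × 520) = 60.469 mm.
With β₁ = 0.85, c = a/β₁ = 60.469/0.85 = 71.1 mm.

c ≈ 71.1 mm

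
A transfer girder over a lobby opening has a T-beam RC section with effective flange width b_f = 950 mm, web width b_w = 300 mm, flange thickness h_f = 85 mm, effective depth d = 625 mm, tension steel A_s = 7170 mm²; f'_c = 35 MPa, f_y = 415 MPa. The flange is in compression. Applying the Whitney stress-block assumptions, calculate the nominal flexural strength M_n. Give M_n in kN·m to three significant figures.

M_n ≈ 1690 kN·m

Tension: T = A_s f_y = 7170 × 415 = 2975550 N.
Try a within the flange: a = T/(0.85 f'_c b_f) = 2975550/(0.85 × 35 × 950) = 105.28 mm.
a = 105.28 > h_f = 85 mm: the block extends into the web. Split into flange-overhang and web parts.
C_f = 0.85 f'_c (b_f − b_w) h_f = 0.85 × 35 × (950 − 300) × 85 = 1643688 N.
Remaining web compression depth: a_w = (T − C_f)/(0.85 f'_c b_w) = (2975550 − 1643688)/(0.85 × 35 × 300) = 149.23 mm.
M_n = C_f(d − h_f/2) + (T − C_f)(d − a_w/2) = 1643688 × (625 − 42.5) + 1331862 × (625 − 74.615) = 957.45 + 733.04 = 1690.49 × 10⁶ N·mm.
M_n = 1690.49 kN·m.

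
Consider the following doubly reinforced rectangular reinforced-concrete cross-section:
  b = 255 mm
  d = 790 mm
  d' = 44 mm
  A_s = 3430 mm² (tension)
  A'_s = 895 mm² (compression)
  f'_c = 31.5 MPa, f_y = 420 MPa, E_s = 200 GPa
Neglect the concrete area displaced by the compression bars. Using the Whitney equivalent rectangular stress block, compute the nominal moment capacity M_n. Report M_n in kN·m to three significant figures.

M_n ≈ 1040 kN·m

Assume both tension and compression steel yield.
Net tension couple steel: A_s − A'_s = 2535 mm².
a = (A_s − A'_s) f_y / (0.85 f'_c b) = 1064700/(0.85 × 31.5 × 255) = 155.94 mm.
c = a/β₁ = 155.94/0.825 = 189.02 mm; ε'_s = 0.003(c − d')/c = 0.0023 ≥ f_y/E_s = 0.0021, so compression steel does yield.
M_n = (A_s − A'_s) f_y (d − a/2) + A'_s f_y (d − d') = [1064700 × (790 − 77.97) + 375900 × (790 − 44)] × 10⁻⁶ = 758.10 + 280.42 = 1038.52 kN·m.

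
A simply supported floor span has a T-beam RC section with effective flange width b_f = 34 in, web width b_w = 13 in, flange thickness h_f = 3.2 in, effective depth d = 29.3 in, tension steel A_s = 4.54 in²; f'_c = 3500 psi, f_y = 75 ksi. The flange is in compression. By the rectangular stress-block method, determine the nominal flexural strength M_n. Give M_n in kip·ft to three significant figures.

M_n ≈ 783 kip·ft

Tension: T = A_s f_y = 4.54 × 75 = 340.5 kips.
Try a within the flange: a = T/(0.85 f'_c b_f) = 340.5/(0.85 × 3.5 × 34) = 3.366 in.
a = 3.366 > h_f = 3.2 in: the block extends into the web. Split into flange-overhang and web parts.
C_f = 0.85 f'_c (b_f − b_w) h_f = 0.85 × 3.5 × (34 − 13) × 3.2 = 199.9 kips.
Remaining web compression depth: a_w = (T − C_f)/(0.85 f'_c b_w) = (340.5 − 199.9)/(0.85 × 3.5 × 13) = 3.635 in.
M_n = C_f(d − h_f/2) + (T − C_f)(d − a_w/2) = 199.9 × (29.3 − 1.6) + 140.6 × (29.3 − 1.8175) = 5537.2 + 3864.0 = 9401.2 kip·in.
M_n = 9401.2/12 = 783.43 kip·ft.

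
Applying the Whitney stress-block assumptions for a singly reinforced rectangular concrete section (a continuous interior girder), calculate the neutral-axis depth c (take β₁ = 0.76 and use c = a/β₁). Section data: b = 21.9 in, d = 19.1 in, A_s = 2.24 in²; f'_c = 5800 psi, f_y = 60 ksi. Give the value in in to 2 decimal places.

c ≈ 1.64 in

T = A_s f_y = 2.24 × 60 = 134.4 kips.
a = T/(0.85 f'_c b) = 134.4/(0.85 × 5.8 × 21.9) = 1.2448 in.
With β₁ = 0.76, c = a/β₁ = 1.2448/0.76 = 1.64 in.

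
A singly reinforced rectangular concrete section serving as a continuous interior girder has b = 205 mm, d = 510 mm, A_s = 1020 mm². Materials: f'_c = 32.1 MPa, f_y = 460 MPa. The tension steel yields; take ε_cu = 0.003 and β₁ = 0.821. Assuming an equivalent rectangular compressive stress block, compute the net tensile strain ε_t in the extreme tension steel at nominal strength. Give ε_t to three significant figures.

a = A_s f_y/(0.85 f'_c b) = 83.88 mm.
β₁ = 0.821, so c = a/β₁ = 83.88/0.821 = 102.17 mm.
From the linear strain diagram with ε_cu = 0.003: ε_t = 0.003 (d − c)/c = 0.003 × (510 − 102.17)/102.17 = 0.0120.
Since ε_t ≥ 0.005, the section is tension-controlled.

ε_t ≈ 0.0120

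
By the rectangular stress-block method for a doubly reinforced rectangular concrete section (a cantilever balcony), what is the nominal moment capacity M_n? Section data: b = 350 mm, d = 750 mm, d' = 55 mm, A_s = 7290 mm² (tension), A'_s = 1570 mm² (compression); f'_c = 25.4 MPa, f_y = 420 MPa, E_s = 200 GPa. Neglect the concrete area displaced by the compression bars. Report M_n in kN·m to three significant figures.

Assume both tension and compression steel yield.
Net tension couple steel: A_s − A'_s = 5720 mm².
a = (A_s − A'_s) f_y / (0.85 f'_c b) = 2402400/(0.85 × 25.4 × 350) = 317.92 mm.
c = a/β₁ = 317.92/0.85 = 374.02 mm; ε'_s = 0.003(c − d')/c = 0.0026 ≥ f_y/E_s = 0.0021, so compression steel does yield.
M_n = (A_s − A'_s) f_y (d − a/2) + A'_s f_y (d − d') = [2402400 × (750 − 158.96) + 659400 × (750 − 55)] × 10⁻⁶ = 1419.91 + 458.28 = 1878.19 kN·m.

M_n ≈ 1880 kN·m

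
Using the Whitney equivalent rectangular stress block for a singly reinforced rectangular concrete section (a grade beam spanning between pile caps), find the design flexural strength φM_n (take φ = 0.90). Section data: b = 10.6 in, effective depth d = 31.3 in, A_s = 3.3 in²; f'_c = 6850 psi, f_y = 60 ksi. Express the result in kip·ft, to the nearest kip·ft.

T = A_s f_y = 3.3 × 60 = 198 kips.
a = T/(0.85 f'_c b) = 198/(0.85 × 6.85 × 10.6) = 3.208 in.
M_n = T(d − a/2) = 198 × (31.3 − 1.604) = 5879.8 kip·in = 5879.8/12 = 489.98 kip·ft.
φM_n = 0.90 × 489.98 = 440.98 kip·ft.

φM_n ≈ 441 kip·ft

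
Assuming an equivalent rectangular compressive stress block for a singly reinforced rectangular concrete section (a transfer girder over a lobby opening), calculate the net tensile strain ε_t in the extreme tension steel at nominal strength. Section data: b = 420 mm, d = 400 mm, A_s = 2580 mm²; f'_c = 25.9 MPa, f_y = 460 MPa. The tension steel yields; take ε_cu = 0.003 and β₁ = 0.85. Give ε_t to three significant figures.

ε_t ≈ 0.00495

a = A_s f_y/(0.85 f'_c b) = 128.35 mm.
β₁ = 0.85, so c = a/β₁ = 128.35/0.85 = 151.00 mm.
From the linear strain diagram with ε_cu = 0.003: ε_t = 0.003 (d − c)/c = 0.003 × (400 − 151.00)/151.00 = 0.00495.
ε_t is between 0.004 and 0.005 — transition zone.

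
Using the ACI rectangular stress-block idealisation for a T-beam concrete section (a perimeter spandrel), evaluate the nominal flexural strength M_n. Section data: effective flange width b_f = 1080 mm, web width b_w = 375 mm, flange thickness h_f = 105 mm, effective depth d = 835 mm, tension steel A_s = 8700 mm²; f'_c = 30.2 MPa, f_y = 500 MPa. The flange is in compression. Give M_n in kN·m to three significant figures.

Tension: T = A_s f_y = 8700 × 500 = 4350000 N.
Try a within the flange: a = T/(0.85 f'_c b_f) = 4350000/(0.85 × 30.2 × 1080) = 156.91 mm.
a = 156.91 > h_f = 105 mm: the block extends into the web. Split into flange-overhang and web parts.
C_f = 0.85 f'_c (b_f − b_w) h_f = 0.85 × 30.2 × (1080 − 375) × 105 = 1900222 N.
Remaining web compression depth: a_w = (T − C_f)/(0.85 f'_c b_w) = (4350000 − 1900222)/(0.85 × 30.2 × 375) = 254.49 mm.
M_n = C_f(d − h_f/2) + (T − C_f)(d − a_w/2) = 1900222 × (835 − 52.5) + 2449778 × (835 − 127.245) = 1486.92 + 1733.84 = 3220.76 × 10⁶ N·mm.
M_n = 3220.76 kN·m.

M_n ≈ 3220 kN·m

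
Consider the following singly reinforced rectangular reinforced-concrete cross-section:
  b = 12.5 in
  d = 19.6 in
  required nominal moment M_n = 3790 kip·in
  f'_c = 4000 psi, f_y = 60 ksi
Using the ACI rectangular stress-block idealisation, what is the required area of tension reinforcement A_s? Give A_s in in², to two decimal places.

From M_n = 0.85 f'_c a b (d − a/2):
a = d − √(d² − 2M_n/(0.85 f'_c b)) = 19.6 − √(19.6² − 2 × 3790/(0.85 × 4 × 12.5)) = 5.254 in.
A_s = 0.85 f'_c a b / f_y = 0.85 × 4 × 5.254 × 12.5 / 60 = 3.722 in².

A_s ≈ 3.72 in²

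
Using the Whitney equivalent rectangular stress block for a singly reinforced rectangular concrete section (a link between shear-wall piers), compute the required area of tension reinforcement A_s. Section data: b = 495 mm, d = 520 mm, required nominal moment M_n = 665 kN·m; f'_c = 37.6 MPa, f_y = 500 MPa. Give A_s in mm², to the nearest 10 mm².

A_s ≈ 2800 mm²

With M_n = 0.85 f'_c a b (d − a/2), solve the quadratic for a:
a = d − √(d² − 2M_n/(0.85 f'_c b)) = 520 − √(520² − 2 × 665×10⁶/(0.85 × 37.6 × 495)) = 88.34 mm.
A_s = 0.85 f'_c a b / f_y = 0.85 × 37.6 × 88.34 × 495 / 500 = 2795.1 mm².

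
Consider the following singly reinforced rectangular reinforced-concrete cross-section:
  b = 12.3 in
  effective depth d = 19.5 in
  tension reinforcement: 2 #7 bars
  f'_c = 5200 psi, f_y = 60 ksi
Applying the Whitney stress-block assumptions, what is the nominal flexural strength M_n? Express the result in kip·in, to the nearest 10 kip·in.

M_n ≈ 1360 kip·in

A_s = 2 × 0.6 = 1.2 in².
T = A_s f_y = 1.2 × 60 = 72 kips.
a = T/(0.85 f'_c b) = 72/(0.85 × 5.2 × 12.3) = 1.324 in.
M_n = T(d − a/2) = 72 × (19.5 − 0.662) = 1356.3 kip·in.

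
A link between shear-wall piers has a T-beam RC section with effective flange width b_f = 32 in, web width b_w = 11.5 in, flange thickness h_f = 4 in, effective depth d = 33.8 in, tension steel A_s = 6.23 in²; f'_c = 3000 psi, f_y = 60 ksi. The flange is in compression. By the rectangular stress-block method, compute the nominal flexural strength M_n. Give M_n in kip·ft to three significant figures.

Tension: T = A_s f_y = 6.23 × 60 = 373.8 kips.
Try a within the flange: a = T/(0.85 f'_c b_f) = 373.8/(0.85 × 3 × 32) = 4.581 in.
a = 4.581 > h_f = 4 in: the block extends into the web. Split into flange-overhang and web parts.
C_f = 0.85 f'_c (b_f − b_w) h_f = 0.85 × 3 × (32 − 11.5) × 4 = 209.1 kips.
Remaining web compression depth: a_w = (T − C_f)/(0.85 f'_c b_w) = (373.8 − 209.1)/(0.85 × 3 × 11.5) = 5.616 in.
M_n = C_f(d − h_f/2) + (T − C_f)(d − a_w/2) = 209.1 × (33.8 − 2) + 164.7 × (33.8 − 2.808) = 6649.4 + 5104.4 = 11753.8 kip·in.
M_n = 11753.8/12 = 979.48 kip·ft.

M_n ≈ 979 kip·ft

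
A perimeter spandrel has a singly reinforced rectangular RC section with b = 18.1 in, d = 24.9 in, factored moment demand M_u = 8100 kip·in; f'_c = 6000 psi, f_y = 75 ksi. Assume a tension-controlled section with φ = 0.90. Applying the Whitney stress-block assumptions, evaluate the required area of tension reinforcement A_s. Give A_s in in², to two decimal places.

M_n = M_u/φ = 8100/0.90 = 9000 kip·in.
From M_n = 0.85 f'_c a b (d − a/2):
a = d − √(d² − 2M_n/(0.85 f'_c b)) = 24.9 − √(24.9² − 2 × 9000/(0.85 × 6 × 18.1)) = 4.284 in.
A_s = 0.85 f'_c a b / f_y = 0.85 × 6 × 4.284 × 18.1 / 75 = 5.273 in².

A_s ≈ 5.27 in²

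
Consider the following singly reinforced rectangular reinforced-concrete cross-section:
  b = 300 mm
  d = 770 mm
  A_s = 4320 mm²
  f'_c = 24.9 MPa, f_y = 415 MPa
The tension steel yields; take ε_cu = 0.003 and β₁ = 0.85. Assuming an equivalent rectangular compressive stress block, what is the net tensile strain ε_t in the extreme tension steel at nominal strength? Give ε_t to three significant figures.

a = A_s f_y/(0.85 f'_c b) = 282.35 mm.
β₁ = 0.85, so c = a/β₁ = 282.35/0.85 = 332.18 mm.
From the linear strain diagram with ε_cu = 0.003: ε_t = 0.003 (d − c)/c = 0.003 × (770 − 332.18)/332.18 = 0.00395.
ε_t < 0.004 — the section is over-reinforced for flexure under ACI limits.

ε_t ≈ 0.00395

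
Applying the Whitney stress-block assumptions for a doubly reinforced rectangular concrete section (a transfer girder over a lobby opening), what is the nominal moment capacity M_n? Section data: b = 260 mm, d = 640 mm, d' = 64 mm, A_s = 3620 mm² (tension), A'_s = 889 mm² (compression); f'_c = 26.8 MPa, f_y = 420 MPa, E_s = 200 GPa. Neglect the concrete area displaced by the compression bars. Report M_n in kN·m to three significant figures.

M_n ≈ 838 kN·m

Assume both tension and compression steel yield.
Net tension couple steel: A_s − A'_s = 2731 mm².
a = (A_s − A'_s) f_y / (0.85 f'_c b) = 1147020/(0.85 × 26.8 × 260) = 193.66 mm.
c = a/β₁ = 193.66/0.85 = 227.84 mm; ε'_s = 0.003(c − d')/c = 0.0022 ≥ f_y/E_s = 0.0021, so compression steel does yield.
M_n = (A_s − A'_s) f_y (d − a/2) + A'_s f_y (d − d') = [1147020 × (640 − 96.83) + 373380 × (640 − 64)] × 10⁻⁶ = 623.03 + 215.07 = 838.10 kN·m.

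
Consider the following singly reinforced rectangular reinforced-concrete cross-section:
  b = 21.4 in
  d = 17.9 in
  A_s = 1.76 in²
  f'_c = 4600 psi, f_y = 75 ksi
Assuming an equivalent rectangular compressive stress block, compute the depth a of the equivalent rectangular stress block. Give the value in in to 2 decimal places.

a ≈ 1.58 in

T = A_s f_y = 1.76 × 75 = 132 kips.
a = T/(0.85 f'_c b) = 132/(0.85 × 4.6 × 21.4) = 1.58 in.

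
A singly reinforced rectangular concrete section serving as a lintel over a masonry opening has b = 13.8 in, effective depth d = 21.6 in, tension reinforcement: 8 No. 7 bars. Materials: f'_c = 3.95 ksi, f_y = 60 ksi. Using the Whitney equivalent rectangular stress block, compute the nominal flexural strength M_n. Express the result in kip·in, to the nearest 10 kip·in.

M_n ≈ 5330 kip·in

A_s = 8 × 0.6 = 4.8 in².
T = A_s f_y = 4.8 × 60 = 288 kips.
a = T/(0.85 f'_c b) = 288/(0.85 × 3.95 × 13.8) = 6.216 in.
M_n = T(d − a/2) = 288 × (21.6 − 3.108) = 5325.7 kip·in.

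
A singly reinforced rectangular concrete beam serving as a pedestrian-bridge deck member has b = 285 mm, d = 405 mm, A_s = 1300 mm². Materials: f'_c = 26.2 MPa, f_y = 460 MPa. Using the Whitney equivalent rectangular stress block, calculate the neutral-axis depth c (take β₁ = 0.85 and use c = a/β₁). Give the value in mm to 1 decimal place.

c ≈ 110.8 mm

T = A_s f_y = 1300 × 460 = 598000 N = 598 kN.
Setting C = 0.85 f'_c a b equal to T: a = 598000/(0.85 × 26.2 × 285) = 94.218 mm.
With β₁ = 0.85, c = a/β₁ = 94.218/0.85 = 110.8 mm.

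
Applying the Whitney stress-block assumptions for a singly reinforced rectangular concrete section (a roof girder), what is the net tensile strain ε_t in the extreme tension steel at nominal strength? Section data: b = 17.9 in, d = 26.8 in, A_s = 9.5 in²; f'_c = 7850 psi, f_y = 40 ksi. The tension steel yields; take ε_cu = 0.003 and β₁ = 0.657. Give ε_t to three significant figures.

a = A_s f_y/(0.85 f'_c b) = 3.182 in.
β₁ = 0.657, so c = a/β₁ = 3.182/0.657 = 4.843 in.
From the linear strain diagram with ε_cu = 0.003: ε_t = 0.003 (d − c)/c = 0.003 × (26.8 − 4.843)/4.843 = 0.0136.
Since ε_t ≥ 0.005, the section is tension-controlled.

ε_t ≈ 0.0136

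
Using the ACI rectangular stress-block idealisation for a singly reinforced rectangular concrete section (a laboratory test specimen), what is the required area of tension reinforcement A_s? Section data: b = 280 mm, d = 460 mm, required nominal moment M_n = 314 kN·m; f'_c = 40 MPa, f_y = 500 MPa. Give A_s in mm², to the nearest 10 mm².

A_s ≈ 1490 mm²

With M_n = 0.85 f'_c a b (d − a/2), solve the quadratic for a:
a = d − √(d² − 2M_n/(0.85 f'_c b)) = 460 − √(460² − 2 × 314×10⁶/(0.85 × 40 × 280)) = 78.38 mm.
A_s = 0.85 f'_c a b / f_y = 0.85 × 40 × 78.38 × 280 / 500 = 1492.4 mm².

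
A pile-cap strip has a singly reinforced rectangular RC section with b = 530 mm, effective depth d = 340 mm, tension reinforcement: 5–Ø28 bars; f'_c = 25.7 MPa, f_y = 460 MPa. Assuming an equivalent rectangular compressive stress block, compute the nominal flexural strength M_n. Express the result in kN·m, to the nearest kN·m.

M_n ≈ 395 kN·m

A_s = 5 × 616 = 3080 mm².
T = A_s f_y = 3080 × 460 = 1416800 N = 1416.8 kN.
From C = T: a = T/(0.85 f'_c b) = 1416800/(0.85 × 25.7 × 530) = 122.37 mm.
M_n = T(d − a/2) = 1416.8 kN × (340 − 61.185) mm = 395.03 kN·m.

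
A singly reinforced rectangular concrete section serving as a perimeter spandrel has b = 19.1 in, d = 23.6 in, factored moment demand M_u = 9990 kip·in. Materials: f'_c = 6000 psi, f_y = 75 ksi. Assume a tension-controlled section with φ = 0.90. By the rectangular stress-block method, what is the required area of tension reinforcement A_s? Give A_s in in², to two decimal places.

M_n = M_u/φ = 9990/0.90 = 11100 kip·in.
From M_n = 0.85 f'_c a b (d − a/2):
a = d − √(d² − 2M_n/(0.85 f'_c b)) = 23.6 − √(23.6² − 2 × 11100/(0.85 × 6 × 19.1)) = 5.460 in.
A_s = 0.85 f'_c a b / f_y = 0.85 × 6 × 5.460 × 19.1 / 75 = 7.091 in².

A_s ≈ 7.09 in²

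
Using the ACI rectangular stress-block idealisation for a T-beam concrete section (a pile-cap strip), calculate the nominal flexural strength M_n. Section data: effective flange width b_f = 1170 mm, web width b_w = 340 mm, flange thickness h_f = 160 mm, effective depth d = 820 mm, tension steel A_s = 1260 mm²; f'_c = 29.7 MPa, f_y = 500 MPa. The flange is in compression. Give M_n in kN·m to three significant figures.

M_n ≈ 510 kN·m

Tension: T = A_s f_y = 1260 × 500 = 630000 N.
Try a within the flange: a = T/(0.85 f'_c b_f) = 630000/(0.85 × 29.7 × 1170) = 21.33 mm.
Since a = 21.33 ≤ h_f = 160 mm, the stress block lies entirely in the flange; analyse as a rectangular beam of width b_f.
M_n = T(d − a/2) = 630000 × (820 − 10.665) = 509.88 × 10⁶ N·mm.
M_n = 509.88 kN·m.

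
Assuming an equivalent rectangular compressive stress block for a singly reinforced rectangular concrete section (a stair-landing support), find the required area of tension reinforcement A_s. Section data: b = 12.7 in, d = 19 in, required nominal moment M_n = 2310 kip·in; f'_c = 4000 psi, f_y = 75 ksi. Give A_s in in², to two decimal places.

From M_n = 0.85 f'_c a b (d − a/2):
a = d − √(d² − 2M_n/(0.85 f'_c b)) = 19 − √(19² − 2 × 2310/(0.85 × 4 × 12.7)) = 3.062 in.
A_s = 0.85 f'_c a b / f_y = 0.85 × 4 × 3.062 × 12.7 / 75 = 1.763 in².

A_s ≈ 1.76 in²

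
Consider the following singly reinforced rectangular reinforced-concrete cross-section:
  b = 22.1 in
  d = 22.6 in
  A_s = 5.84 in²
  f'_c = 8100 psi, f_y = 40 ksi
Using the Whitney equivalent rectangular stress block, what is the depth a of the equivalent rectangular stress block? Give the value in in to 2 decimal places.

a ≈ 1.54 in

T = A_s f_y = 5.84 × 40 = 233.6 kips.
a = T/(0.85 f'_c b) = 233.6/(0.85 × 8.1 × 22.1) = 1.54 in.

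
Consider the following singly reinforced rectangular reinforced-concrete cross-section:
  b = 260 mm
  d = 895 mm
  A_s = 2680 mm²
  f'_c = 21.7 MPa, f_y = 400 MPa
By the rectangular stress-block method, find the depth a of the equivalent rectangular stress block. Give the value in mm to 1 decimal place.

T = A_s f_y = 2680 × 400 = 1072000 N = 1072 kN.
Setting C = 0.85 f'_c a b equal to T: a = 1072000/(0.85 × 21.7 × 260) = 223.5 mm.

a ≈ 223.5 mm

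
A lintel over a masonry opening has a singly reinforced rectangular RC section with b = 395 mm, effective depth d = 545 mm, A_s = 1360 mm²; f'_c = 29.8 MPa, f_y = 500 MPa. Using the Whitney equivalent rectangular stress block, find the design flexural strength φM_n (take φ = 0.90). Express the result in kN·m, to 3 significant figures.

T = A_s f_y = 1360 × 500 = 680000 N = 680 kN.
From C = T: a = T/(0.85 f'_c b) = 680000/(0.85 × 29.8 × 395) = 67.96 mm.
M_n = T(d − a/2) = 680 kN × (545 − 33.98) mm = 347.49 kN·m.
φM_n = 0.90 × 347.49 = 312.74 kN·m.

φM_n ≈ 313 kN·m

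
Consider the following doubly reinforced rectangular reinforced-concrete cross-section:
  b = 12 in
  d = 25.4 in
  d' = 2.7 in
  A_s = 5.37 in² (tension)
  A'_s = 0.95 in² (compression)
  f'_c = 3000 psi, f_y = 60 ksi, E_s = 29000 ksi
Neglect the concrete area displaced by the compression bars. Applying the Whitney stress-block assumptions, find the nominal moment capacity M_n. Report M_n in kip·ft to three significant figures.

M_n ≈ 573 kip·ft

Assume both steels yield.
a = (A_s − A'_s) f_y/(0.85 f'_c b) = (5.37 − 0.95) × 60/(0.85 × 3 × 12) = 8.667 in.
c = a/β₁ = 8.667/0.85 = 10.196 in; ε'_s = 0.003(c − d')/c = 0.0022 ≥ ε_y = 0.0021, so the compression steel yields.
M_n = (A_s − A'_s) f_y (d − a/2) + A'_s f_y (d − d') = 265.2 × (25.4 − 4.3335) + 57 × (25.4 − 2.7) = 5586.8 + 1293.9 = 6880.7 kip·in = 6880.7/12 = 573.39 kip·ft.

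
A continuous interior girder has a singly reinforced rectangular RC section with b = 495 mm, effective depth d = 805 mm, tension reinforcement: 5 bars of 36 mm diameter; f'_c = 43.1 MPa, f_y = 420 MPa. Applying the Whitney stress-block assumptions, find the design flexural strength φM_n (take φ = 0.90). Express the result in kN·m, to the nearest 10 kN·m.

φM_n ≈ 1440 kN·m

A_s = 5 × 1018 = 5090 mm².
T = A_s f_y = 5090 × 420 = 2137800 N = 2137.8 kN.
From C = T: a = T/(0.85 f'_c b) = 2137800/(0.85 × 43.1 × 495) = 117.89 mm.
M_n = T(d − a/2) = 2137.8 kN × (805 − 58.945) mm = 1594.92 kN·m.
φM_n = 0.90 × 1594.92 = 1435.43 kN·m.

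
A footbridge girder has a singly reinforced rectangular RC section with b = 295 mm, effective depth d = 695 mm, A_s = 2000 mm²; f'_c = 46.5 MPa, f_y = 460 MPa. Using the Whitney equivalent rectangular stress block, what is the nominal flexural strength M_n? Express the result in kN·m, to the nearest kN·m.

T = A_s f_y = 2000 × 460 = 920000 N = 920 kN.
From C = T: a = T/(0.85 f'_c b) = 920000/(0.85 × 46.5 × 295) = 78.90 mm.
M_n = T(d − a/2) = 920 kN × (695 − 39.45) mm = 603.11 kN·m.

M_n ≈ 603 kN·m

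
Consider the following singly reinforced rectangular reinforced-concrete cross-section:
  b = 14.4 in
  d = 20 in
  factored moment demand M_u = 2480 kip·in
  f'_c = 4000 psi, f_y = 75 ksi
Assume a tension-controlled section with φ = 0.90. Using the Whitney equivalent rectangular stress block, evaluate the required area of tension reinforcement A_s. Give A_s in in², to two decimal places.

M_n = M_u/φ = 2480/0.90 = 2755.56 kip·in.
From M_n = 0.85 f'_c a b (d − a/2):
a = d − √(d² − 2M_n/(0.85 f'_c b)) = 20 − √(20² − 2 × 2755.56/(0.85 × 4 × 14.4)) = 3.046 in.
A_s = 0.85 f'_c a b / f_y = 0.85 × 4 × 3.046 × 14.4 / 75 = 1.988 in².

A_s ≈ 1.99 in²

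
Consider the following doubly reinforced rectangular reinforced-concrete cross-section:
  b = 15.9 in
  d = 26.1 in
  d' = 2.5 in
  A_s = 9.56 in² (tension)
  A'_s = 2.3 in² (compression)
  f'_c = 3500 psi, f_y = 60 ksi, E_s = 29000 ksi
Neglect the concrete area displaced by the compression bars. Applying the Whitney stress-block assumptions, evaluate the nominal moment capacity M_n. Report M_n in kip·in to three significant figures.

M_n ≈ 12600 kip·in

Assume both steels yield.
a = (A_s − A'_s) f_y/(0.85 f'_c b) = (9.56 − 2.3) × 60/(0.85 × 3.5 × 15.9) = 9.209 in.
c = a/β₁ = 9.209/0.85 = 10.834 in; ε'_s = 0.003(c − d')/c = 0.0023 ≥ ε_y = 0.0021, so the compression steel yields.
M_n = (A_s − A'_s) f_y (d − a/2) + A'_s f_y (d − d') = 435.6 × (26.1 − 4.6045) + 138 × (26.1 − 2.5) = 9363.4 + 3256.8 = 12620.2 kip·in.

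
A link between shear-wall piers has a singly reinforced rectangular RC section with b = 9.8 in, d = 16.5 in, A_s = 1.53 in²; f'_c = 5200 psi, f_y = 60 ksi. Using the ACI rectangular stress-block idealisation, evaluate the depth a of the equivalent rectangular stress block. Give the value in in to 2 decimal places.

a ≈ 2.12 in

T = A_s f_y = 1.53 × 60 = 91.8 kips.
a = T/(0.85 f'_c b) = 91.8/(0.85 × 5.2 × 9.8) = 2.12 in.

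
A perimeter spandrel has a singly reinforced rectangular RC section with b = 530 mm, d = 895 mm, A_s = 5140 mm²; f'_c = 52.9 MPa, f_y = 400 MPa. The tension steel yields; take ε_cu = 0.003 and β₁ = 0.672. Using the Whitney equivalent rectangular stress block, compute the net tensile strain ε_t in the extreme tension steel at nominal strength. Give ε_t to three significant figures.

a = A_s f_y/(0.85 f'_c b) = 86.27 mm.
β₁ = 0.672, so c = a/β₁ = 86.27/0.672 = 128.38 mm.
From the linear strain diagram with ε_cu = 0.003: ε_t = 0.003 (d − c)/c = 0.003 × (895 − 128.38)/128.38 = 0.0179.
Since ε_t ≥ 0.005, the section is tension-controlled.

ε_t ≈ 0.0179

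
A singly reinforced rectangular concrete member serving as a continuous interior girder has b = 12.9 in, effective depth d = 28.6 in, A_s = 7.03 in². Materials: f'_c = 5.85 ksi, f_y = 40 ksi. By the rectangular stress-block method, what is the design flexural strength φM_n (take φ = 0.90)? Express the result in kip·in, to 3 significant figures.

T = A_s f_y = 7.03 × 40 = 281.2 kips.
a = T/(0.85 f'_c b) = 281.2/(0.85 × 5.85 × 12.9) = 4.384 in.
M_n = T(d − a/2) = 281.2 × (28.6 − 2.192) = 7425.9 kip·in.
φM_n = 0.90 × 7425.9 = 6683.3 kip·in.

φM_n ≈ 6680 kip·in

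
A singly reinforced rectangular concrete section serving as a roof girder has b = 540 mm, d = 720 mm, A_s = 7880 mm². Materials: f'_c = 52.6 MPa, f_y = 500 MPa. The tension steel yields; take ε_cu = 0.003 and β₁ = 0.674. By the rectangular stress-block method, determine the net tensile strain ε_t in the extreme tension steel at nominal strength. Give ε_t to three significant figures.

a = A_s f_y/(0.85 f'_c b) = 163.19 mm.
β₁ = 0.674, so c = a/β₁ = 163.19/0.674 = 242.12 mm.
From the linear strain diagram with ε_cu = 0.003: ε_t = 0.003 (d − c)/c = 0.003 × (720 − 242.12)/242.12 = 0.00592.
Since ε_t ≥ 0.005, the section is tension-controlled.

ε_t ≈ 0.00592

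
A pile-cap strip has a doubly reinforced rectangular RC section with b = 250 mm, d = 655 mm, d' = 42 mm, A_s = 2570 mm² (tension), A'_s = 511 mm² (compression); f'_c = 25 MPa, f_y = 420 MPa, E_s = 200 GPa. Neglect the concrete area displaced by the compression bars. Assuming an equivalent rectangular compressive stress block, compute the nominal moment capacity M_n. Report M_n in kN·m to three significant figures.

M_n ≈ 628 kN·m

Assume both tension and compression steel yield.
Net tension couple steel: A_s − A'_s = 2059 mm².
a = (A_s − A'_s) f_y / (0.85 f'_c b) = 864780/(0.85 × 25 × 250) = 162.78 mm.
c = a/β₁ = 162.78/0.85 = 191.51 mm; ε'_s = 0.003(c − d')/c = 0.0023 ≥ f_y/E_s = 0.0021, so compression steel does yield.
M_n = (A_s − A'_s) f_y (d − a/2) + A'_s f_y (d − d') = [864780 × (655 − 81.39) + 214620 × (655 − 42)] × 10⁻⁶ = 496.05 + 131.56 = 627.61 kN·m.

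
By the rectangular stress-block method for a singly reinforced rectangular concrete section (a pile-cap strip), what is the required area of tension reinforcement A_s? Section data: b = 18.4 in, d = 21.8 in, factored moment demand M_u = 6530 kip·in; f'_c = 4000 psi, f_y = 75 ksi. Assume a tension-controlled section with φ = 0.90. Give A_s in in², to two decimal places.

A_s ≈ 5.17 in²

M_n = M_u/φ = 6530/0.90 = 7255.56 kip·in.
From M_n = 0.85 f'_c a b (d − a/2):
a = d − √(d² − 2M_n/(0.85 f'_c b)) = 21.8 − √(21.8² − 2 × 7255.56/(0.85 × 4 × 18.4)) = 6.202 in.
A_s = 0.85 f'_c a b / f_y = 0.85 × 4 × 6.202 × 18.4 / 75 = 5.173 in².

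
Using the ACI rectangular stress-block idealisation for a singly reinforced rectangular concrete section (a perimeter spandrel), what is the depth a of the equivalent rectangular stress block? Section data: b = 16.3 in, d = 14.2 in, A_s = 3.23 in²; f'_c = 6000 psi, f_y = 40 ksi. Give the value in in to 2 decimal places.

a ≈ 1.55 in

T = A_s f_y = 3.23 × 40 = 129.2 kips.
a = T/(0.85 f'_c b) = 129.2/(0.85 × 6 × 16.3) = 1.55 in.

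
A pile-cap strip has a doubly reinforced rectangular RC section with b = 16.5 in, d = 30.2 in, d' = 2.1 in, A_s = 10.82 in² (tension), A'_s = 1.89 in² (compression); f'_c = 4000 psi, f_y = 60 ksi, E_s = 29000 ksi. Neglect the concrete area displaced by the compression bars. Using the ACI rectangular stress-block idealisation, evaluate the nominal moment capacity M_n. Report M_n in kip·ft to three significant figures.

Assume both steels yield.
a = (A_s − A'_s) f_y/(0.85 f'_c b) = (10.82 − 1.89) × 60/(0.85 × 4 × 16.5) = 9.551 in.
c = a/β₁ = 9.551/0.85 = 11.236 in; ε'_s = 0.003(c − d')/c = 0.0024 ≥ ε_y = 0.0021, so the compression steel yields.
M_n = (A_s − A'_s) f_y (d − a/2) + A'_s f_y (d − d') = 535.8 × (30.2 − 4.7755) + 113.4 × (30.2 − 2.1) = 13622.4 + 3186.5 = 16808.9 kip·in = 16808.9/12 = 1400.74 kip·ft.

M_n ≈ 1400 kip·ft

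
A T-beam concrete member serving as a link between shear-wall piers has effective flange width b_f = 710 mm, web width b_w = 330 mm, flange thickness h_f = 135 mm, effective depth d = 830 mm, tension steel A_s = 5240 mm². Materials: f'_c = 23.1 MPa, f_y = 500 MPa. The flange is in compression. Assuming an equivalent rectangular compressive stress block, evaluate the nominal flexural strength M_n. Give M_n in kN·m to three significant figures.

Tension: T = A_s f_y = 5240 × 500 = 2620000 N.
Try a within the flange: a = T/(0.85 f'_c b_f) = 2620000/(0.85 × 23.1 × 710) = 187.94 mm.
a = 187.94 > h_f = 135 mm: the block extends into the web. Split into flange-overhang and web parts.
C_f = 0.85 f'_c (b_f − b_w) h_f = 0.85 × 23.1 × (710 − 330) × 135 = 1007276 N.
Remaining web compression depth: a_w = (T − C_f)/(0.85 f'_c b_w) = (2620000 − 1007276)/(0.85 × 23.1 × 330) = 248.89 mm.
M_n = C_f(d − h_f/2) + (T − C_f)(d − a_w/2) = 1007276 × (830 − 67.5) + 1612724 × (830 − 124.445) = 768.05 + 1137.87 = 1905.92 × 10⁶ N·mm.
M_n = 1905.92 kN·m.

M_n ≈ 1910 kN·m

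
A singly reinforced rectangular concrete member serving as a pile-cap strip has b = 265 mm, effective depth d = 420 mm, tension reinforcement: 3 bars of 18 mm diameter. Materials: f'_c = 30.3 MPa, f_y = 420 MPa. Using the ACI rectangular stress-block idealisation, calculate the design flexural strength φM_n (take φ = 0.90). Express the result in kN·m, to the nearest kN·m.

φM_n ≈ 114 kN·m

A_s = 3 × 254 = 762 mm².
T = A_s f_y = 762 × 420 = 320040 N = 320.04 kN.
From C = T: a = T/(0.85 f'_c b) = 320040/(0.85 × 30.3 × 265) = 46.89 mm.
M_n = T(d − a/2) = 320.04 kN × (420 − 23.445) mm = 126.91 kN·m.
φM_n = 0.90 × 126.91 = 114.22 kN·m.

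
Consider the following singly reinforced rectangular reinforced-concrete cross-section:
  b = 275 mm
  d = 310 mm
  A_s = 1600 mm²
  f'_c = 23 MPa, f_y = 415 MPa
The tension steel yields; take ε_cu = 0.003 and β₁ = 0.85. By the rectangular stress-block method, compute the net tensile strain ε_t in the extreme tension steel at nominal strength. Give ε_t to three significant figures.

ε_t ≈ 0.00340

a = A_s f_y/(0.85 f'_c b) = 123.51 mm.
β₁ = 0.85, so c = a/β₁ = 123.51/0.85 = 145.31 mm.
From the linear strain diagram with ε_cu = 0.003: ε_t = 0.003 (d − c)/c = 0.003 × (310 − 145.31)/145.31 = 0.00340.
ε_t < 0.004 — the section is over-reinforced for flexure under ACI limits.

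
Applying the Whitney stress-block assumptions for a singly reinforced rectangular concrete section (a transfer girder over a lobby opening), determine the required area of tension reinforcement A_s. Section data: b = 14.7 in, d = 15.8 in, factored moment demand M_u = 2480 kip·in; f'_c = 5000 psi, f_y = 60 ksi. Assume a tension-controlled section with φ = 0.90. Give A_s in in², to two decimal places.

A_s ≈ 3.22 in²

M_n = M_u/φ = 2480/0.90 = 2755.56 kip·in.
From M_n = 0.85 f'_c a b (d − a/2):
a = d − √(d² − 2M_n/(0.85 f'_c b)) = 15.8 − √(15.8² − 2 × 2755.56/(0.85 × 5 × 14.7)) = 3.095 in.
A_s = 0.85 f'_c a b / f_y = 0.85 × 5 × 3.095 × 14.7 / 60 = 3.223 in².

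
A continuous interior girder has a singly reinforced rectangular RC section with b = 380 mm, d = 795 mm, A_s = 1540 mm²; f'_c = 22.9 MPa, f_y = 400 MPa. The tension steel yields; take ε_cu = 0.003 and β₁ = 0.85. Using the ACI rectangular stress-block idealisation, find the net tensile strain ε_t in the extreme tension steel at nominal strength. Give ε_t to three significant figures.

ε_t ≈ 0.0213

a = A_s f_y/(0.85 f'_c b) = 83.28 mm.
β₁ = 0.85, so c = a/β₁ = 83.28/0.85 = 97.98 mm.
From the linear strain diagram with ε_cu = 0.003: ε_t = 0.003 (d − c)/c = 0.003 × (795 − 97.98)/97.98 = 0.0213.
Since ε_t ≥ 0.005, the section is tension-controlled.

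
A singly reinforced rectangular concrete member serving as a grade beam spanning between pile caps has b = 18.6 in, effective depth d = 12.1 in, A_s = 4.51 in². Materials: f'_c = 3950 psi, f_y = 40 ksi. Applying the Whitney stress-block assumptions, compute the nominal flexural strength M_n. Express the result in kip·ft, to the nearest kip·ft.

T = A_s f_y = 4.51 × 40 = 180.4 kips.
a = T/(0.85 f'_c b) = 180.4/(0.85 × 3.95 × 18.6) = 2.889 in.
M_n = T(d − a/2) = 180.4 × (12.1 − 1.4445) = 1922.3 kip·in = 1922.3/12 = 160.19 kip·ft.

M_n ≈ 160 kip·ft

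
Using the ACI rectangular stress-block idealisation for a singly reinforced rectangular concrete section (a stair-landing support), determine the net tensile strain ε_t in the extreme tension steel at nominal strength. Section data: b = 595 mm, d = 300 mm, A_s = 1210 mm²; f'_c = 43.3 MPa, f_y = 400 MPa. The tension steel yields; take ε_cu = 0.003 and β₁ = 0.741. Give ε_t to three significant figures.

ε_t ≈ 0.0272

a = A_s f_y/(0.85 f'_c b) = 22.10 mm.
β₁ = 0.741, so c = a/β₁ = 22.10/0.741 = 29.82 mm.
From the linear strain diagram with ε_cu = 0.003: ε_t = 0.003 (d − c)/c = 0.003 × (300 − 29.82)/29.82 = 0.0272.
Since ε_t ≥ 0.005, the section is tension-controlled.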